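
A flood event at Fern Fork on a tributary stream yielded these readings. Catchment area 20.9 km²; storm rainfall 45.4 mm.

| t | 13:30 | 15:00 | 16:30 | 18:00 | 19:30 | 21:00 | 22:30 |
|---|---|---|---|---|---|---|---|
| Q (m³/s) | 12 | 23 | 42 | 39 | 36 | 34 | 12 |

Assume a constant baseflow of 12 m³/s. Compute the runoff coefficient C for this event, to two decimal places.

ΣQ_DR = 114.0 m³/s; V = ΣQ_DR·Δt = 6.156 × 10^5 m³.
Runoff depth d = V / A = 29.45 mm.
C = d / P = 29.45 / 45.4 = 0.65.

C ≈ 0.65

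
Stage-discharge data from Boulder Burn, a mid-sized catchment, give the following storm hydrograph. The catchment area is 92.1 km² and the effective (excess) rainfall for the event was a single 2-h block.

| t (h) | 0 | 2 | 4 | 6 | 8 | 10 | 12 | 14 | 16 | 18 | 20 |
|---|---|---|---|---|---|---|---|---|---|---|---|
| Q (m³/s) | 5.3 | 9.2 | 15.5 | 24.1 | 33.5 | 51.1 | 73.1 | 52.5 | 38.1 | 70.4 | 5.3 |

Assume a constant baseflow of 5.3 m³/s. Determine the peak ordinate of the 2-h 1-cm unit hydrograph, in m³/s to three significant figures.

U_p ≈ 27.1 m³/s

Direct runoff: 0.0, 3.9, 10.2, 18.8, 28.2, 45.8, 67.8, 47.2, 32.8, 65.1, 0.0 m³/s; ΣQ_DR = 319.8 m³/s, peak = 67.8 m³/s.
Runoff depth d = ΣQ_DR·Δt / A = 319.8 × 7200 / (92.1 km²) = 25.00 mm.
The 1-cm UH is the DRH scaled by (10 mm)/d, so U_p = 67.8 × 10/25.00 = 27.1 m³/s.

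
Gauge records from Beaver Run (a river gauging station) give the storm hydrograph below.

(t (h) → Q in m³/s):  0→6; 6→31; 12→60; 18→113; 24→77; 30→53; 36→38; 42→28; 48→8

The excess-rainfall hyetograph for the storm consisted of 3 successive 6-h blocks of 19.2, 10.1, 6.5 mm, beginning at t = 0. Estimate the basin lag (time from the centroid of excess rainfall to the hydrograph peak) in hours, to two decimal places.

Centroid of excess rainfall: t_c = Σ P_i·t̄_i / ΣP_i = 6.8715 h (block centres at 3, 9, 15 h).
Hydrograph peak occurs at t = 18 h, so basin lag t_L = 18 − 6.8715 = 11.13 h.

t_L ≈ 11.13 h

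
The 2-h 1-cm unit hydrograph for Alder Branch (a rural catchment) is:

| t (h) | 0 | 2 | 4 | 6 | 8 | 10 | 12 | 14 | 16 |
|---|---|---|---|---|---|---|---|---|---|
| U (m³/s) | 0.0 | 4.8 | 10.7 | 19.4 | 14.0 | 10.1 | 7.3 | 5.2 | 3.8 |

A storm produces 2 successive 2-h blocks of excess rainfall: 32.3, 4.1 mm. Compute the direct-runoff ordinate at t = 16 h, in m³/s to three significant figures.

Q ≈ 14.4 m³/s

By discrete convolution, Q_j = Σ (P_i / 10 mm) · U_{j−i}.
At t = 16 h (j=8): Q = (32.3/10)·3.8 + (4.1/10)·5.2 = 14.4 m³/s.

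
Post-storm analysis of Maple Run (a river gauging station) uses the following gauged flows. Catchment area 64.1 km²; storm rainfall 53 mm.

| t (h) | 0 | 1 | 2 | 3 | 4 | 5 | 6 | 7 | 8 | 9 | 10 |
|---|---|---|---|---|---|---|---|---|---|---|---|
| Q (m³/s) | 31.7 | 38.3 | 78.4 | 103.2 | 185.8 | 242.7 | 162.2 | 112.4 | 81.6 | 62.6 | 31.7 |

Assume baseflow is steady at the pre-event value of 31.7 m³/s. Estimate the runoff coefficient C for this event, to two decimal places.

C ≈ 0.83

ΣQ_DR = 781.9 m³/s; V = ΣQ_DR·Δt = 2.815 × 10^6 m³.
Runoff depth d = V / A = 43.91 mm.
C = d / P = 43.91 / 53 = 0.83.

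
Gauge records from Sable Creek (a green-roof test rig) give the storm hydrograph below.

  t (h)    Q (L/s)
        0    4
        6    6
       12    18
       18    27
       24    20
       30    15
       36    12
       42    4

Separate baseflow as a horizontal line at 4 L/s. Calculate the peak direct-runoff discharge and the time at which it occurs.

Subtracting baseflow gives direct-runoff ordinates: 0.0, 2.0, 14.0, 23.0, 16.0, 11.0, 8.0, 0.0 L/s.
The maximum is 23.0 L/s, occurring at the reading for t = 18 h.

Q_p = 23.0 L/s at t = 18 h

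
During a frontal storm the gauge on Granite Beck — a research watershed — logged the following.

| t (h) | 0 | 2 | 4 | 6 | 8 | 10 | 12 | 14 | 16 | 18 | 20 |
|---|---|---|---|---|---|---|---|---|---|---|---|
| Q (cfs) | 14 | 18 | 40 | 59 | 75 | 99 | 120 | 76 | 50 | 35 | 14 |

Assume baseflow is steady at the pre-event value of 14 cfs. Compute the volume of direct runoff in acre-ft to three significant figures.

Direct-runoff ordinates (Q − Q_b): 0.0, 4.0, 26.0, 45.0, 61.0, 85.0, 106.0, 62.0, 36.0, 21.0, 0.0 cfs.
ΣQ_DR = 446.0 cfs.
With Δt = 2 h = 7200 s, V = ΣQ_DR · Δt = 446.0 × 7200 = 3.21 × 10^6 ft³ = 73.7 acre-ft.

V ≈ 73.7 acre-ft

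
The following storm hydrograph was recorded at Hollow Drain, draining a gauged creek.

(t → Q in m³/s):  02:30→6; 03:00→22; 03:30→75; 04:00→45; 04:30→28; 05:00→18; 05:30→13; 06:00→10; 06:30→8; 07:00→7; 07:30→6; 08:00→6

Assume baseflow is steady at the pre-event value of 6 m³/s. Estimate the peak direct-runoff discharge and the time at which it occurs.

Q_p = 69.0 m³/s at t = 03:30

Subtracting baseflow gives direct-runoff ordinates: 0.0, 16.0, 69.0, 39.0, 22.0, 12.0, 7.0, 4.0, 2.0, 1.0, 0.0, 0.0 m³/s.
The maximum is 69.0 m³/s, occurring at the reading for t = 03:30.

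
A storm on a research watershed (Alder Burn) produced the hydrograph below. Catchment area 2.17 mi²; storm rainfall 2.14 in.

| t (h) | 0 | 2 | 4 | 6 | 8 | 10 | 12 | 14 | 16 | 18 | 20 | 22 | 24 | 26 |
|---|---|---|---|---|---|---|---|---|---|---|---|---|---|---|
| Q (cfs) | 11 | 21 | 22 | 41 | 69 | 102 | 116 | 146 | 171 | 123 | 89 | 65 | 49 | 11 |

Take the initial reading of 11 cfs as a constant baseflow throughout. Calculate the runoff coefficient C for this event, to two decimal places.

C ≈ 0.59

ΣQ_DR = 882.0 cfs; V = ΣQ_DR·Δt = 6.350 × 10^6 ft³.
Runoff depth d = V / A = 1.260 in.
C = d / P = 1.260 / 2.14 = 0.59.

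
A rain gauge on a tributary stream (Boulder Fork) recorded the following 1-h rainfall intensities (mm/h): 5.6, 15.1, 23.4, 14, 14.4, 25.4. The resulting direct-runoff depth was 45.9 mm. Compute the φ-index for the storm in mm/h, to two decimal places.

φ ≈ 9.28 mm/h

Only the 5 blocks with intensity above φ contribute runoff: 15.1, 23.4, 14, 14.4, 25.4 mm/h.
Σ(I−φ)·Δt = d  ⇒  (15.1+23.4+14+14.4+25.4 − 5φ)·1 = 45.9
φ = (92.30 − 45.9/1) / 5 = 9.28 mm/h.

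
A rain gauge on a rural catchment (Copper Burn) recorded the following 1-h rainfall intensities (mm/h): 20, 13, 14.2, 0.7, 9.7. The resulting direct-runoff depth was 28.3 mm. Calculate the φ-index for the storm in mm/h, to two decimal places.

Only the 4 blocks with intensity above φ contribute runoff: 20, 13, 14.2, 9.7 mm/h.
Σ(I−φ)·Δt = d  ⇒  (20+13+14.2+9.7 − 4φ)·1 = 28.3
φ = (56.90 − 28.3/1) / 4 = 7.15 mm/h.

φ ≈ 7.15 mm/h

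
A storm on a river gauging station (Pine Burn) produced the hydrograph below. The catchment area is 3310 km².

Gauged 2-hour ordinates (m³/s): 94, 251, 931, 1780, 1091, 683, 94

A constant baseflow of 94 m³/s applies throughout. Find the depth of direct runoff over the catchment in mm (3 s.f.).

Direct runoff: 0.0, 157.0, 837.0, 1686.0, 997.0, 589.0, 0.0 m³/s; ΣQ_DR = 4266 m³/s.
V = ΣQ_DR · Δt = 4266 × 7200 s = 3.072 × 10^7 m³.
Over A = 3310 km², depth = V / A = 9.28 mm.

d ≈ 9.28 mm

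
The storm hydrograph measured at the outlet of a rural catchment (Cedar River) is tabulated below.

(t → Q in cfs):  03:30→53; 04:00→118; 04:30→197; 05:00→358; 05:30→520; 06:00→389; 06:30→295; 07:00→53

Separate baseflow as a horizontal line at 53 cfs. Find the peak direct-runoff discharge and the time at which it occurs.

Subtracting baseflow gives direct-runoff ordinates: 0.0, 65.0, 144.0, 305.0, 467.0, 336.0, 242.0, 0.0 cfs.
The maximum is 467.0 cfs, occurring at the reading for t = 05:30.

Q_p = 467.0 cfs at t = 05:30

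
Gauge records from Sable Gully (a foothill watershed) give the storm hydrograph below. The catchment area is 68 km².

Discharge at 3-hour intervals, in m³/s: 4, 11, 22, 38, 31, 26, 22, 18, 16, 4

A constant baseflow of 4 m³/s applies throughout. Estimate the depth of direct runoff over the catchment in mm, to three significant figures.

d ≈ 24.1 mm

Direct runoff: 0.0, 7.0, 18.0, 34.0, 27.0, 22.0, 18.0, 14.0, 12.0, 0.0 m³/s; ΣQ_DR = 152.0 m³/s.
V = ΣQ_DR · Δt = 152.0 × 10800 s = 1.642 × 10^6 m³.
Over A = 68 km², depth = V / A = 24.1 mm.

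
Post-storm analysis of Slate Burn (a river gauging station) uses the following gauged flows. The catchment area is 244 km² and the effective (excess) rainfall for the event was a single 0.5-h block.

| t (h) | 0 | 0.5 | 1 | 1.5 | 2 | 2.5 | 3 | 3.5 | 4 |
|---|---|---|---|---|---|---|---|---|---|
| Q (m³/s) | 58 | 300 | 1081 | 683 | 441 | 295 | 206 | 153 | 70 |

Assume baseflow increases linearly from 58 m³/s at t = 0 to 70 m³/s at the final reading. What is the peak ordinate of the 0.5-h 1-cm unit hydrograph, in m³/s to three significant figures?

U_p ≈ 510 m³/s

Direct runoff: 0.00, 240.50, 1020.00, 620.50, 377.00, 229.50, 139.00, 84.50, 0.00 m³/s; ΣQ_DR = 2711 m³/s, peak = 1020.00 m³/s.
Runoff depth d = ΣQ_DR·Δt / A = 2711 × 1800 / (244 km²) = 20.00 mm.
The 1-cm UH is the DRH scaled by (10 mm)/d, so U_p = 1020.00 × 10/20.00 = 510 m³/s.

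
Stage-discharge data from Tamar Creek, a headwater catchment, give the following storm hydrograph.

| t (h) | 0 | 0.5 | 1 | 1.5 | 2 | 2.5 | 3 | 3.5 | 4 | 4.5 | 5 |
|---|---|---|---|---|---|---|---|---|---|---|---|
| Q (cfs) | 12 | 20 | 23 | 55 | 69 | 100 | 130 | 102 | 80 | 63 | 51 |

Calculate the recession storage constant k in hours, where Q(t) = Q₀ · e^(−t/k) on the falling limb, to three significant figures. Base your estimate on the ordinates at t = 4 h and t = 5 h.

k ≈ 2.22 h

On the falling limb, Q drops from 80 to 51 cfs between t = 4 h and t = 5 h (Δt = 1 h).
k = −Δt / ln(Q₂/Q₁) = −1 / ln(51/80) = 2.22 h.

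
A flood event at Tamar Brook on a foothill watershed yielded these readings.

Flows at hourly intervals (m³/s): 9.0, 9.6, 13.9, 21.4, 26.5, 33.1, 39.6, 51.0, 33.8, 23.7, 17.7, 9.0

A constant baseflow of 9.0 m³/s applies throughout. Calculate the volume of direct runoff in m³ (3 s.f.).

V ≈ 6.49 × 10^5 m³

Direct-runoff ordinates (Q − Q_b): 0.0, 0.6, 4.9, 12.4, 17.5, 24.1, 30.6, 42.0, 24.8, 14.7, 8.7, 0.0 m³/s.
ΣQ_DR = 180.3 m³/s.
With Δt = 1 h = 3600 s, V = ΣQ_DR · Δt = 180.3 × 3600 = 6.49 × 10^5 m³.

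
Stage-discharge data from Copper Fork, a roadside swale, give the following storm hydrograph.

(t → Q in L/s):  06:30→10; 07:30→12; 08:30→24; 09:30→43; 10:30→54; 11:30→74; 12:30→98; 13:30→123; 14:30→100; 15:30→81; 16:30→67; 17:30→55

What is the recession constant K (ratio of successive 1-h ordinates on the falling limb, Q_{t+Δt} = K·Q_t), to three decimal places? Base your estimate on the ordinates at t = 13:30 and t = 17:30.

K ≈ 0.818

Using the recession-limb readings at t = 13:30 and t = 17:30: Q falls from 123 to 55 L/s over 4 intervals.
K = (Q₂/Q₁)^(1/4) = (55/123)^(1/4) = 0.818.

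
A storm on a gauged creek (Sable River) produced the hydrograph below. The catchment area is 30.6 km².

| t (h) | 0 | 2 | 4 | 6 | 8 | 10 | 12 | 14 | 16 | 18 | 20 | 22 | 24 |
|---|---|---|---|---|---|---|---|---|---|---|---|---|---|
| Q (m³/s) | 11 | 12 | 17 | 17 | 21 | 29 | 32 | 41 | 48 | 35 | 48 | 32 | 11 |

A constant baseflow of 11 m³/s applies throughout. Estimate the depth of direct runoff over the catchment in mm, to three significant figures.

d ≈ 49.6 mm

Direct runoff: 0.0, 1.0, 6.0, 6.0, 10.0, 18.0, 21.0, 30.0, 37.0, 24.0, 37.0, 21.0, 0.0 m³/s; ΣQ_DR = 211.0 m³/s.
V = ΣQ_DR · Δt = 211.0 × 7200 s = 1.519 × 10^6 m³.
Over A = 30.6 km², depth = V / A = 49.6 mm.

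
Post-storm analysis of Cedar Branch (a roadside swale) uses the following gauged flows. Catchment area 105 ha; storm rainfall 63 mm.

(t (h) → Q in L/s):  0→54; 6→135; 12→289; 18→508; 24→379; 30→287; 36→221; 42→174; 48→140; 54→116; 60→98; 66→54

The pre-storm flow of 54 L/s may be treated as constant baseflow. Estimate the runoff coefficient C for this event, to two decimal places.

ΣQ_DR = 1807 L/s; V = ΣQ_DR·Δt = 3.903 × 10^7 L.
Runoff depth d = V / A = 37.17 mm.
C = d / P = 37.17 / 63 = 0.59.

C ≈ 0.59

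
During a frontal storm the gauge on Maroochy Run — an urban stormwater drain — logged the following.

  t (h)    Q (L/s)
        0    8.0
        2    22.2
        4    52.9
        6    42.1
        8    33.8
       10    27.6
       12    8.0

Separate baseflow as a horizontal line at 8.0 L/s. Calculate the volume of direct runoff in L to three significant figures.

Direct-runoff ordinates (Q − Q_b): 0.0, 14.2, 44.9, 34.1, 25.8, 19.6, 0.0 L/s.
ΣQ_DR = 138.6 L/s.
With Δt = 2 h = 7200 s, V = ΣQ_DR · Δt = 138.6 × 7200 = 9.98 × 10^5 L.

V ≈ 9.98 × 10^5 L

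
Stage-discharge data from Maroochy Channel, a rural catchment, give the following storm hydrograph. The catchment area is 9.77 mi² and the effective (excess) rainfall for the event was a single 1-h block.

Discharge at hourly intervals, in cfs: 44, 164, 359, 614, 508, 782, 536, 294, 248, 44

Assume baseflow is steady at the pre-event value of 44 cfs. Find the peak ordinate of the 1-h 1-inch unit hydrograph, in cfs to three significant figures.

U_p ≈ 1480 cfs

Direct runoff: 0.0, 120.0, 315.0, 570.0, 464.0, 738.0, 492.0, 250.0, 204.0, 0.0 cfs; ΣQ_DR = 3153 cfs, peak = 738.0 cfs.
Runoff depth d = ΣQ_DR·Δt / A = 3153 × 3600 / (9.77 mi²) = 0.5001 in.
The 1-inch UH is the DRH scaled by (1 in)/d, so U_p = 738.0 × 1/0.5001 = 1480 cfs.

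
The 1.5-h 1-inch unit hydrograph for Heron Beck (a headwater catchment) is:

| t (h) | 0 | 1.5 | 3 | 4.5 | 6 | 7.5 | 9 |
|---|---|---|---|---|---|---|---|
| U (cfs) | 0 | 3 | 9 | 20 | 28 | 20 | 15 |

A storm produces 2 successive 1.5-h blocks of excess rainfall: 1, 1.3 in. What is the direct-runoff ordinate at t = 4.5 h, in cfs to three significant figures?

Q ≈ 31.7 cfs

By discrete convolution, Q_j = Σ (P_i / 1 in) · U_{j−i}.
At t = 4.5 h (j=3): Q = (1/1)·20 + (1.3/1)·9 = 31.7 cfs.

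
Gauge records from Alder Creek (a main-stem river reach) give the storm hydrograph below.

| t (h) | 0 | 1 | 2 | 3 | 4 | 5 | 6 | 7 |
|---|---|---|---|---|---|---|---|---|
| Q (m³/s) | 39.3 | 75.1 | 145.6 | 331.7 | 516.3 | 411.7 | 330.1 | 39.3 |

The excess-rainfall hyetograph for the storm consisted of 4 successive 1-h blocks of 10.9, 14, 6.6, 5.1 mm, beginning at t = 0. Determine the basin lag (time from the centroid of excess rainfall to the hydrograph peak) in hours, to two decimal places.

Centroid of excess rainfall: t_c = Σ P_i·t̄_i / ΣP_i = 1.6612 h (block centres at 0.5, 1.5, 2.5, 3.5 h).
Hydrograph peak occurs at t = 4 h, so basin lag t_L = 4 − 1.6612 = 2.34 h.

t_L ≈ 2.34 h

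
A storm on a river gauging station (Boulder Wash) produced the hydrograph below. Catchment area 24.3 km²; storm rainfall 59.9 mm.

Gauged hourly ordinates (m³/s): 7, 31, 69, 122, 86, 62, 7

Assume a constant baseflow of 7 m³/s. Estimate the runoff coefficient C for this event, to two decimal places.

ΣQ_DR = 335.0 m³/s; V = ΣQ_DR·Δt = 1.206 × 10^6 m³.
Runoff depth d = V / A = 49.63 mm.
C = d / P = 49.63 / 59.9 = 0.83.

C ≈ 0.83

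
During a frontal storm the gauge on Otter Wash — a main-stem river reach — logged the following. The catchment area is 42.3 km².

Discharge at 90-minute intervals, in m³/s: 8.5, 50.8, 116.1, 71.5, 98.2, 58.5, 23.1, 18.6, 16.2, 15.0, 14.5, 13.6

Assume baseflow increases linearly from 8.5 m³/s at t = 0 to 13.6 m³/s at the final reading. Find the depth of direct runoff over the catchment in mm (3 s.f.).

d ≈ 47.5 mm

Direct runoff: 0.00, 41.84, 106.67, 61.61, 87.85, 47.68, 11.82, 6.85, 3.99, 2.33, 1.36, 0.00 m³/s; ΣQ_DR = 372.0 m³/s.
V = ΣQ_DR · Δt = 372.0 × 5400 s = 2.009 × 10^6 m³.
Over A = 42.3 km², depth = V / A = 47.5 mm.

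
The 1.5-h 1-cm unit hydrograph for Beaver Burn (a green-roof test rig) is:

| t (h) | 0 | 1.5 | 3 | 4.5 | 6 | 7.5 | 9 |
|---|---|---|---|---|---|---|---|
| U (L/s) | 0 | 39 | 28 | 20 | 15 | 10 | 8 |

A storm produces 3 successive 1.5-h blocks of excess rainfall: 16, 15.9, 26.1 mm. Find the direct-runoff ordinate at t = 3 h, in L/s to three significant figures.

By discrete convolution, Q_j = Σ (P_i / 10 mm) · U_{j−i}.
At t = 3 h (j=2): Q = (16/10)·28 + (15.9/10)·39 + (26.1/10)·0 = 107 L/s.

Q ≈ 107 L/s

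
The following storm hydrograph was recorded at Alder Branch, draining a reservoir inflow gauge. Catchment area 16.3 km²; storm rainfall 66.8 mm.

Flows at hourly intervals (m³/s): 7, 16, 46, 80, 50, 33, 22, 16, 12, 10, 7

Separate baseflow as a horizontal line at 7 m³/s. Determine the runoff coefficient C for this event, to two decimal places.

C ≈ 0.73

ΣQ_DR = 222.0 m³/s; V = ΣQ_DR·Δt = 7.992 × 10^5 m³.
Runoff depth d = V / A = 49.03 mm.
C = d / P = 49.03 / 66.8 = 0.73.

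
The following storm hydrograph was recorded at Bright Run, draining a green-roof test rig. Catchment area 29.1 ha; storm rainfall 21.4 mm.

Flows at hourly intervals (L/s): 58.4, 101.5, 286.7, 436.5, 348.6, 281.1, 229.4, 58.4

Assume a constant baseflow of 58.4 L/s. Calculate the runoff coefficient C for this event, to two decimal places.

C ≈ 0.77

ΣQ_DR = 1333 L/s; V = ΣQ_DR·Δt = 4.800 × 10^6 L.
Runoff depth d = V / A = 16.50 mm.
C = d / P = 16.50 / 21.4 = 0.77.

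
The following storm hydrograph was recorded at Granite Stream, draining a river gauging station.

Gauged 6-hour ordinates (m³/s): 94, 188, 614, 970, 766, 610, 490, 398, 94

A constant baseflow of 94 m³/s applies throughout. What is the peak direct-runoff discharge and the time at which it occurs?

Subtracting baseflow gives direct-runoff ordinates: 0.0, 94.0, 520.0, 876.0, 672.0, 516.0, 396.0, 304.0, 0.0 m³/s.
The maximum is 876.0 m³/s, occurring at the reading for t = 18 h.

Q_p = 876.0 m³/s at t = 18 h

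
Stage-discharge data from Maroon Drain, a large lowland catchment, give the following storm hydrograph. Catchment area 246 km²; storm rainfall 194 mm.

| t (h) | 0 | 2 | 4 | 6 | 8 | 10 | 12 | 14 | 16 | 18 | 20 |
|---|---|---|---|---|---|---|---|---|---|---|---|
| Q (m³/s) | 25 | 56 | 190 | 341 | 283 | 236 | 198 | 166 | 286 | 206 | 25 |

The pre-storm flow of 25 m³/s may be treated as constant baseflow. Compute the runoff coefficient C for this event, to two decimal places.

C ≈ 0.26

ΣQ_DR = 1737 m³/s; V = ΣQ_DR·Δt = 1.251 × 10^7 m³.
Runoff depth d = V / A = 50.84 mm.
C = d / P = 50.84 / 194 = 0.26.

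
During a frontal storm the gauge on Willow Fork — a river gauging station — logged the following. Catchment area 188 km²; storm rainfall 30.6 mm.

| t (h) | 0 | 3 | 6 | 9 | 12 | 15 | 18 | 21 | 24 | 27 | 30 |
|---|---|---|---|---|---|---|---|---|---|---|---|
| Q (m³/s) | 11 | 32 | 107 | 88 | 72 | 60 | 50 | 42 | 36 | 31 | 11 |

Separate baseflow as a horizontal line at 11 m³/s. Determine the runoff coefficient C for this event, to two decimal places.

ΣQ_DR = 419.0 m³/s; V = ΣQ_DR·Δt = 4.525 × 10^6 m³.
Runoff depth d = V / A = 24.07 mm.
C = d / P = 24.07 / 30.6 = 0.79.

C ≈ 0.79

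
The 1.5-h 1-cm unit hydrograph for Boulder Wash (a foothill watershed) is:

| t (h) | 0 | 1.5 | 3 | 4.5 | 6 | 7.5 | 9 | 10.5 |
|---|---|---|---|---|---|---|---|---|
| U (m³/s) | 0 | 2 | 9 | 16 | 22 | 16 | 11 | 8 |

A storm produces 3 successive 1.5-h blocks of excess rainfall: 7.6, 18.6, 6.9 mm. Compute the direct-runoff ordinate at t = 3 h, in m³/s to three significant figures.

By discrete convolution, Q_j = Σ (P_i / 10 mm) · U_{j−i}.
At t = 3 h (j=2): Q = (7.6/10)·9 + (18.6/10)·2 + (6.9/10)·0 = 10.6 m³/s.

Q ≈ 10.6 m³/s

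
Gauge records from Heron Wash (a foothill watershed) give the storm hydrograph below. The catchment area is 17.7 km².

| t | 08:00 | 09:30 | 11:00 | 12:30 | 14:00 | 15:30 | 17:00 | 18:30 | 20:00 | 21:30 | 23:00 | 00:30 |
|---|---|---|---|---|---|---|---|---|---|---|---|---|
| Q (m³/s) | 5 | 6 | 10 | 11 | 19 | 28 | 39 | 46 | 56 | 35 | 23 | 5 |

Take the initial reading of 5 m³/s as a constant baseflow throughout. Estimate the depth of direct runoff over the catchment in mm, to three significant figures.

d ≈ 68.0 mm

Direct runoff: 0.0, 1.0, 5.0, 6.0, 14.0, 23.0, 34.0, 41.0, 51.0, 30.0, 18.0, 0.0 m³/s; ΣQ_DR = 223.0 m³/s.
V = ΣQ_DR · Δt = 223.0 × 5400 s = 1.204 × 10^6 m³.
Over A = 17.7 km², depth = V / A = 68.0 mm.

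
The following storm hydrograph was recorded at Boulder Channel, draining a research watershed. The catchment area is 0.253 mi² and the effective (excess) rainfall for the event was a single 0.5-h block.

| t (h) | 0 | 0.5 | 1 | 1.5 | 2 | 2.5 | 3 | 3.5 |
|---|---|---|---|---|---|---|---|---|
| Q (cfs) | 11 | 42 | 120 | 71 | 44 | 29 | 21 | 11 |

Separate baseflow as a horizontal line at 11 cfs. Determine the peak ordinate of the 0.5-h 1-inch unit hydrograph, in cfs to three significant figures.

U_p ≈ 136 cfs

Direct runoff: 0.0, 31.0, 109.0, 60.0, 33.0, 18.0, 10.0, 0.0 cfs; ΣQ_DR = 261.0 cfs, peak = 109.0 cfs.
Runoff depth d = ΣQ_DR·Δt / A = 261.0 × 1800 / (0.253 mi²) = 0.7993 in.
The 1-inch UH is the DRH scaled by (1 in)/d, so U_p = 109.0 × 1/0.7993 = 136 cfs.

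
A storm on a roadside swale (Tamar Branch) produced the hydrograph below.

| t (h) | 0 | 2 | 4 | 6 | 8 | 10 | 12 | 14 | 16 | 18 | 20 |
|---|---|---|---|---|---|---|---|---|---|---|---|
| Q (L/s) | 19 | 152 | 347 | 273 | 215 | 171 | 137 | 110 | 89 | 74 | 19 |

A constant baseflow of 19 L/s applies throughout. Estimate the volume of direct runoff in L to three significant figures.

V ≈ 1.01 × 10^7 L

Direct-runoff ordinates (Q − Q_b): 0.0, 133.0, 328.0, 254.0, 196.0, 152.0, 118.0, 91.0, 70.0, 55.0, 0.0 L/s.
ΣQ_DR = 1397 L/s.
With Δt = 2 h = 7200 s, V = ΣQ_DR · Δt = 1397 × 7200 = 1.01 × 10^7 L.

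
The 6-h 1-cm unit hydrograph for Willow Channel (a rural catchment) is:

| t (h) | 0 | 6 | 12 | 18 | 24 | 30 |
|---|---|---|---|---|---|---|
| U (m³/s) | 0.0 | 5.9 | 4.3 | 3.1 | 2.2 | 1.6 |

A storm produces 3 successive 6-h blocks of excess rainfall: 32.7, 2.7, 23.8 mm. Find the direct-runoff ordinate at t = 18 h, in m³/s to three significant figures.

Q ≈ 25.3 m³/s

By discrete convolution, Q_j = Σ (P_i / 10 mm) · U_{j−i}.
At t = 18 h (j=3): Q = (32.7/10)·3.1 + (2.7/10)·4.3 + (23.8/10)·5.9 = 25.3 m³/s.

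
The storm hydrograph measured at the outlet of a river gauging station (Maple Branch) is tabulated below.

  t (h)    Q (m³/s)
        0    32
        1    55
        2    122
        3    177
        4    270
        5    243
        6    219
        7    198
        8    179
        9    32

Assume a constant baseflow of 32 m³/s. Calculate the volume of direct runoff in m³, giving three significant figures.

V ≈ 4.35 × 10^6 m³

Direct-runoff ordinates (Q − Q_b): 0.0, 23.0, 90.0, 145.0, 238.0, 211.0, 187.0, 166.0, 147.0, 0.0 m³/s.
ΣQ_DR = 1207 m³/s.
With Δt = 1 h = 3600 s, V = ΣQ_DR · Δt = 1207 × 3600 = 4.35 × 10^6 m³.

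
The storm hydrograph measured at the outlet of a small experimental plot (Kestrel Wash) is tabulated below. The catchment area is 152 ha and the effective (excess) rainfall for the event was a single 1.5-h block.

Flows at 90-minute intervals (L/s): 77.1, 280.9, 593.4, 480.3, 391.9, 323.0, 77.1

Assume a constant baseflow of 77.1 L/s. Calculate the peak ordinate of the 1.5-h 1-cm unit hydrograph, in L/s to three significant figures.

Direct runoff: 0.0, 203.8, 516.3, 403.2, 314.8, 245.9, 0.0 L/s; ΣQ_DR = 1684 L/s, peak = 516.3 L/s.
Runoff depth d = ΣQ_DR·Δt / A = 1684 × 5400 / (152 ha) = 5.983 mm.
The 1-cm UH is the DRH scaled by (10 mm)/d, so U_p = 516.3 × 10/5.983 = 863 L/s.

U_p ≈ 863 L/s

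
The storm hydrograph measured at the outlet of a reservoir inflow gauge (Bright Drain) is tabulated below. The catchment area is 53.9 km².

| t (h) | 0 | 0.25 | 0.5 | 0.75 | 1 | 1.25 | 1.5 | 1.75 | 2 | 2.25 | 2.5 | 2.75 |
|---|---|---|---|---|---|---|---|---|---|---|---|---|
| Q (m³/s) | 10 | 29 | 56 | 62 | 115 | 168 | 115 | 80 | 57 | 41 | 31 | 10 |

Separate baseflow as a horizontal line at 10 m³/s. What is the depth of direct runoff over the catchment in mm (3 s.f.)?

d ≈ 10.9 mm

Direct runoff: 0.0, 19.0, 46.0, 52.0, 105.0, 158.0, 105.0, 70.0, 47.0, 31.0, 21.0, 0.0 m³/s; ΣQ_DR = 654.0 m³/s.
V = ΣQ_DR · Δt = 654.0 × 900 s = 5.886 × 10^5 m³.
Over A = 53.9 km², depth = V / A = 10.9 mm.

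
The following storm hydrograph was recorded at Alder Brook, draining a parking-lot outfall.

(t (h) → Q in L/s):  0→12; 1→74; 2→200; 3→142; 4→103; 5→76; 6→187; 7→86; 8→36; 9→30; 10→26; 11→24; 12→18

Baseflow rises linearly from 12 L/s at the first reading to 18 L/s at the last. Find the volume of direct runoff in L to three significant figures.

Direct-runoff ordinates (Q − Q_b): 0.00, 61.50, 187.00, 128.50, 89.00, 61.50, 172.00, 70.50, 20.00, 13.50, 9.00, 6.50, 0.00 L/s.
ΣQ_DR = 819.0 L/s.
With Δt = 1 h = 3600 s, V = ΣQ_DR · Δt = 819.0 × 3600 = 2.95 × 10^6 L.

V ≈ 2.95 × 10^6 L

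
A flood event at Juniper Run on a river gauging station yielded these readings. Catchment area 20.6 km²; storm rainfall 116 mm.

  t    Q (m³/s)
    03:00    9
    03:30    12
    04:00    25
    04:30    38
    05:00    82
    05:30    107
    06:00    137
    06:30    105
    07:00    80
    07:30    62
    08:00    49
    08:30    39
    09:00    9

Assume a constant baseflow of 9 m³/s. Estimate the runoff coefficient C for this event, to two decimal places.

ΣQ_DR = 637.0 m³/s; V = ΣQ_DR·Δt = 1.147 × 10^6 m³.
Runoff depth d = V / A = 55.66 mm.
C = d / P = 55.66 / 116 = 0.48.

C ≈ 0.48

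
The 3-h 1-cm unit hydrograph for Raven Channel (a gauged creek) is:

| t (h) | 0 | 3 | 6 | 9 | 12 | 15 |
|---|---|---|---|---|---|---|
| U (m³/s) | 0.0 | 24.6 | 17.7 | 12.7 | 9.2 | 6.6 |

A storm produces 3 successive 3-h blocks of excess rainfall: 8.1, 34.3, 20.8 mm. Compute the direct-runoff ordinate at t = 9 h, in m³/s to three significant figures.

Q ≈ 122 m³/s

By discrete convolution, Q_j = Σ (P_i / 10 mm) · U_{j−i}.
At t = 9 h (j=3): Q = (8.1/10)·12.7 + (34.3/10)·17.7 + (20.8/10)·24.6 = 122 m³/s.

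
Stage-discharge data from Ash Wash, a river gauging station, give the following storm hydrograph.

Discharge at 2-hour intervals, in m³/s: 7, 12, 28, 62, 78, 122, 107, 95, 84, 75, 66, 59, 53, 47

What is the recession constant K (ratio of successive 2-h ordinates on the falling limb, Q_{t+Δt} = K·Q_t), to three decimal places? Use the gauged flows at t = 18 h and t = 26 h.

K ≈ 0.890

Using the recession-limb readings at t = 18 h and t = 26 h: Q falls from 75 to 47 m³/s over 4 intervals.
K = (Q₂/Q₁)^(1/4) = (47/75)^(1/4) = 0.890.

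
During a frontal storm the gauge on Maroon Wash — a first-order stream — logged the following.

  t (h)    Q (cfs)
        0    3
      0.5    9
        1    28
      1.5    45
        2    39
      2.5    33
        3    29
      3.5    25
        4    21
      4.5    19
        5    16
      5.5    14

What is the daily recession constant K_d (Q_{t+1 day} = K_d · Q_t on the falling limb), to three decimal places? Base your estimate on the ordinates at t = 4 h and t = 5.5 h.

K_d ≈ 0.002

Between t = 4 h and t = 5.5 h the flow falls from 21 to 14 cfs over 3×0.5 h = 1.5 h.
Per-interval ratio K = (14/21)^(1/3) = 0.8736; K_d = K^(24/0.5) = 0.002.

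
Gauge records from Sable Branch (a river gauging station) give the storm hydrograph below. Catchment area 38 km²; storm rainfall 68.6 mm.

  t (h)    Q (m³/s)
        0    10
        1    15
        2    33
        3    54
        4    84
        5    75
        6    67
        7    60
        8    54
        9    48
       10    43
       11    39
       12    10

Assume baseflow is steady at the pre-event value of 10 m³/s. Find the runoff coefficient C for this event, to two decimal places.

C ≈ 0.64

ΣQ_DR = 462.0 m³/s; V = ΣQ_DR·Δt = 1.663 × 10^6 m³.
Runoff depth d = V / A = 43.77 mm.
C = d / P = 43.77 / 68.6 = 0.64.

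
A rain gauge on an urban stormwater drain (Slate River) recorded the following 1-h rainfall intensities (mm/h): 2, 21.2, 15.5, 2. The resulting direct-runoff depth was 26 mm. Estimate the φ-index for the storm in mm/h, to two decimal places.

φ ≈ 5.35 mm/h

Only the 2 blocks with intensity above φ contribute runoff: 21.2, 15.5 mm/h.
Σ(I−φ)·Δt = d  ⇒  (21.2+15.5 − 2φ)·1 = 26
φ = (36.70 − 26/1) / 2 = 5.35 mm/h.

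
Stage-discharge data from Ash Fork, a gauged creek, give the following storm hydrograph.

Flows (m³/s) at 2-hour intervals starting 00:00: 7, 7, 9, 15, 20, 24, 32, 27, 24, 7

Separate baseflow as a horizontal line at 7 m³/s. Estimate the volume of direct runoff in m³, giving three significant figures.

V ≈ 7.34 × 10^5 m³

Direct-runoff ordinates (Q − Q_b): 0.0, 0.0, 2.0, 8.0, 13.0, 17.0, 25.0, 20.0, 17.0, 0.0 m³/s.
ΣQ_DR = 102.0 m³/s.
With Δt = 2 h = 7200 s, V = ΣQ_DR · Δt = 102.0 × 7200 = 7.34 × 10^5 m³.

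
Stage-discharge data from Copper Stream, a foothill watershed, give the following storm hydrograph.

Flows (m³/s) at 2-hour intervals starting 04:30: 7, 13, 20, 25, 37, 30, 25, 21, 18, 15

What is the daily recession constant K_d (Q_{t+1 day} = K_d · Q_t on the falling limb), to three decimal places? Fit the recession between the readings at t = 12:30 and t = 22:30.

Between t = 12:30 and t = 22:30 the flow falls from 37 to 15 m³/s over 5×2 h = 10 h.
Per-interval ratio K = (15/37)^(1/5) = 0.8348; K_d = K^(24/2) = 0.115.

K_d ≈ 0.115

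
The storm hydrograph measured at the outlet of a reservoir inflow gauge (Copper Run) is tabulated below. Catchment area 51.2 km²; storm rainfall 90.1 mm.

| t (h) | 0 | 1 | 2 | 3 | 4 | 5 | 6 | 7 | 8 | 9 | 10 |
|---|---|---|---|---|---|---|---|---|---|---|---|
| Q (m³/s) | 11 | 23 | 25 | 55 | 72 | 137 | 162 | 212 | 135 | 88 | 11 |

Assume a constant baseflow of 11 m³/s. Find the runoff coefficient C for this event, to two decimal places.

C ≈ 0.63

ΣQ_DR = 810.0 m³/s; V = ΣQ_DR·Δt = 2.916 × 10^6 m³.
Runoff depth d = V / A = 56.95 mm.
C = d / P = 56.95 / 90.1 = 0.63.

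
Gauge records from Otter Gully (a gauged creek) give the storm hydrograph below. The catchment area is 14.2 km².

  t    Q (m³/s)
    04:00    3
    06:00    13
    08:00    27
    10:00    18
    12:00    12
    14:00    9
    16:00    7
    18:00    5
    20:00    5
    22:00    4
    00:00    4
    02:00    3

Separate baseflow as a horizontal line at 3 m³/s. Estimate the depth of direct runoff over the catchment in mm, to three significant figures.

Direct runoff: 0.0, 10.0, 24.0, 15.0, 9.0, 6.0, 4.0, 2.0, 2.0, 1.0, 1.0, 0.0 m³/s; ΣQ_DR = 74.00 m³/s.
V = ΣQ_DR · Δt = 74.00 × 7200 s = 5.328 × 10^5 m³.
Over A = 14.2 km², depth = V / A = 37.5 mm.

d ≈ 37.5 mm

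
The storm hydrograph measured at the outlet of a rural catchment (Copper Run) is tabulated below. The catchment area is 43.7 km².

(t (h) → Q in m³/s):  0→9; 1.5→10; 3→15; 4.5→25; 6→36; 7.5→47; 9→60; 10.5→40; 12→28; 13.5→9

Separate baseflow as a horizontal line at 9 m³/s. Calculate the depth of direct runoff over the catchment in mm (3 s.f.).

Direct runoff: 0.0, 1.0, 6.0, 16.0, 27.0, 38.0, 51.0, 31.0, 19.0, 0.0 m³/s; ΣQ_DR = 189.0 m³/s.
V = ΣQ_DR · Δt = 189.0 × 5400 s = 1.021 × 10^6 m³.
Over A = 43.7 km², depth = V / A = 23.4 mm.

d ≈ 23.4 mm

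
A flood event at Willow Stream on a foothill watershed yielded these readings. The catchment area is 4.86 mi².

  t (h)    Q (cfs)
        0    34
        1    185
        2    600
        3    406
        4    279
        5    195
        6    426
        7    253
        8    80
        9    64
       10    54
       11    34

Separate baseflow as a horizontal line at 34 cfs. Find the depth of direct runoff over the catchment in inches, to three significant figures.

d ≈ 0.702 in

Direct runoff: 0.0, 151.0, 566.0, 372.0, 245.0, 161.0, 392.0, 219.0, 46.0, 30.0, 20.0, 0.0 cfs; ΣQ_DR = 2202 cfs.
V = ΣQ_DR · Δt = 2202 × 3600 s = 7.927 × 10^6 ft³.
Over A = 4.86 mi², depth = V / A = 0.702 in.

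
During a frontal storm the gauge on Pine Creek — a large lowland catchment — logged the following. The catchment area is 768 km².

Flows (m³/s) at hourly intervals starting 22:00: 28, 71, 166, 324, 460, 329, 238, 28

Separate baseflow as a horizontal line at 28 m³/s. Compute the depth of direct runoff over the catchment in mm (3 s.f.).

Direct runoff: 0.0, 43.0, 138.0, 296.0, 432.0, 301.0, 210.0, 0.0 m³/s; ΣQ_DR = 1420 m³/s.
V = ΣQ_DR · Δt = 1420 × 3600 s = 5.112 × 10^6 m³.
Over A = 768 km², depth = V / A = 6.66 mm.

d ≈ 6.66 mm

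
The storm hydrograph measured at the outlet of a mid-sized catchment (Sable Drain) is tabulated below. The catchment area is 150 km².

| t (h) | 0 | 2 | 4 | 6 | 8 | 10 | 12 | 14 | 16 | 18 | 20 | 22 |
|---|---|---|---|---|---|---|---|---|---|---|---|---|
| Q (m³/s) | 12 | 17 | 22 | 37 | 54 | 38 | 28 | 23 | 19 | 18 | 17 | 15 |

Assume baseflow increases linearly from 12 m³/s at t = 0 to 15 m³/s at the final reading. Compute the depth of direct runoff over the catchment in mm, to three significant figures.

d ≈ 6.62 mm

Direct runoff: 0.00, 4.73, 9.45, 24.18, 40.91, 24.64, 14.36, 9.09, 4.82, 3.55, 2.27, 0.00 m³/s; ΣQ_DR = 138.0 m³/s.
V = ΣQ_DR · Δt = 138.0 × 7200 s = 9.936 × 10^5 m³.
Over A = 150 km², depth = V / A = 6.62 mm.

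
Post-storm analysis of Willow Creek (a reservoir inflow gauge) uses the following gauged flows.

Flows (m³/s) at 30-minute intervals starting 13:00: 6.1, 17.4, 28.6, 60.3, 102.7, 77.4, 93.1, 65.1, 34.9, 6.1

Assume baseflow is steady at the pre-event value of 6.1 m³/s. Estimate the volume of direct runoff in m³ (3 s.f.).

Direct-runoff ordinates (Q − Q_b): 0.0, 11.3, 22.5, 54.2, 96.6, 71.3, 87.0, 59.0, 28.8, 0.0 m³/s.
ΣQ_DR = 430.7 m³/s.
With Δt = 0.5 h = 1800 s, V = ΣQ_DR · Δt = 430.7 × 1800 = 7.75 × 10^5 m³.

V ≈ 7.75 × 10^5 m³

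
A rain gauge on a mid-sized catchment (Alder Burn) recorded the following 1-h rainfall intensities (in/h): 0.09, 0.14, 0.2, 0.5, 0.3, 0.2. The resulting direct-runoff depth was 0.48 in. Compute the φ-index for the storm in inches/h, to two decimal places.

φ ≈ 0.18 in/h

Only the 4 blocks with intensity above φ contribute runoff: 0.2, 0.5, 0.3, 0.2 in/h.
Σ(I−φ)·Δt = d  ⇒  (0.2+0.5+0.3+0.2 − 4φ)·1 = 0.48
φ = (1.200 − 0.48/1) / 4 = 0.18 in/h.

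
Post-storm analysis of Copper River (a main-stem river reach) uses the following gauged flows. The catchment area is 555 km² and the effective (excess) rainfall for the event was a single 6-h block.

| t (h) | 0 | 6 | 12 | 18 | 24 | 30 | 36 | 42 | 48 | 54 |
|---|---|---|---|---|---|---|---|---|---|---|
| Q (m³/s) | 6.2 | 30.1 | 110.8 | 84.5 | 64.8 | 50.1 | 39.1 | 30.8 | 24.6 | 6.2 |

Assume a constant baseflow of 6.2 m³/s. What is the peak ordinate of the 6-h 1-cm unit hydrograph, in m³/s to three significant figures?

Direct runoff: 0.0, 23.9, 104.6, 78.3, 58.6, 43.9, 32.9, 24.6, 18.4, 0.0 m³/s; ΣQ_DR = 385.2 m³/s, peak = 104.6 m³/s.
Runoff depth d = ΣQ_DR·Δt / A = 385.2 × 21600 / (555 km²) = 14.99 mm.
The 1-cm UH is the DRH scaled by (10 mm)/d, so U_p = 104.6 × 10/14.99 = 69.8 m³/s.

U_p ≈ 69.8 m³/s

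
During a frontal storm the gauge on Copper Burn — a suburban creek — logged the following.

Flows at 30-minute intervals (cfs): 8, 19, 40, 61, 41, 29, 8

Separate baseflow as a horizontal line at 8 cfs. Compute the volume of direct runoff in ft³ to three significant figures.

V ≈ 2.70 × 10^5 ft³

Direct-runoff ordinates (Q − Q_b): 0.0, 11.0, 32.0, 53.0, 33.0, 21.0, 0.0 cfs.
ΣQ_DR = 150.0 cfs.
With Δt = 0.5 h = 1800 s, V = ΣQ_DR · Δt = 150.0 × 1800 = 2.70 × 10^5 ft³.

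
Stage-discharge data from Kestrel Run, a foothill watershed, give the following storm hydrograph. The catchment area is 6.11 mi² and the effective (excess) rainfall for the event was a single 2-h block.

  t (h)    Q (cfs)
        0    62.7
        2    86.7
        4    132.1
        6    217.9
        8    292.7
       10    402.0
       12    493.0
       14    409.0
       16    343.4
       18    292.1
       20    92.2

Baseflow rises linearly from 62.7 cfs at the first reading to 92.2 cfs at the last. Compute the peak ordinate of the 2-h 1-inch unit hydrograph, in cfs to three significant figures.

U_p ≈ 413 cfs

Direct runoff: 0.00, 21.05, 63.50, 146.35, 218.20, 324.55, 412.60, 325.65, 257.10, 202.85, 0.00 cfs; ΣQ_DR = 1972 cfs, peak = 412.60 cfs.
Runoff depth d = ΣQ_DR·Δt / A = 1972 × 7200 / (6.11 mi²) = 1.000 in.
The 1-inch UH is the DRH scaled by (1 in)/d, so U_p = 412.60 × 1/1.000 = 413 cfs.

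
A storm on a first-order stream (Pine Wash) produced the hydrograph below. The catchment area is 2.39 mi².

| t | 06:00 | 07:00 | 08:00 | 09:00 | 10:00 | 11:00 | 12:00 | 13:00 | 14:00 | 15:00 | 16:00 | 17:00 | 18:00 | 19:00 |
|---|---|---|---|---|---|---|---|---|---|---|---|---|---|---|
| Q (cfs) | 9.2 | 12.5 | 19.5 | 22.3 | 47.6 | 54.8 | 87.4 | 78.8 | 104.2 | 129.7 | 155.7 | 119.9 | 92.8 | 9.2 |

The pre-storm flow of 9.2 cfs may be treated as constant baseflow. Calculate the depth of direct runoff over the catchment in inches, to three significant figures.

d ≈ 0.528 in

Direct runoff: 0.0, 3.3, 10.3, 13.1, 38.4, 45.6, 78.2, 69.6, 95.0, 120.5, 146.5, 110.7, 83.6, 0.0 cfs; ΣQ_DR = 814.8 cfs.
V = ΣQ_DR · Δt = 814.8 × 3600 s = 2.933 × 10^6 ft³.
Over A = 2.39 mi², depth = V / A = 0.528 in.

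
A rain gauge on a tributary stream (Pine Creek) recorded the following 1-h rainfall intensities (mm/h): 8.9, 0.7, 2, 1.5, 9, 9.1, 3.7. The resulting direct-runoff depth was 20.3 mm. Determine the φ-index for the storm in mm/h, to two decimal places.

Only the 4 blocks with intensity above φ contribute runoff: 8.9, 9, 9.1, 3.7 mm/h.
Σ(I−φ)·Δt = d  ⇒  (8.9+9+9.1+3.7 − 4φ)·1 = 20.3
φ = (30.70 − 20.3/1) / 4 = 2.60 mm/h.

φ ≈ 2.60 mm/h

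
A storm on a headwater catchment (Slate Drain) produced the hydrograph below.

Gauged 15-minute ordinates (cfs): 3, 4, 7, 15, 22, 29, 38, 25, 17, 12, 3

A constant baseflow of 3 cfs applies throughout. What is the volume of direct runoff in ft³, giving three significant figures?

V ≈ 1.28 × 10^5 ft³

Direct-runoff ordinates (Q − Q_b): 0.0, 1.0, 4.0, 12.0, 19.0, 26.0, 35.0, 22.0, 14.0, 9.0, 0.0 cfs.
ΣQ_DR = 142.0 cfs.
With Δt = 0.25 h = 900 s, V = ΣQ_DR · Δt = 142.0 × 900 = 1.28 × 10^5 ft³.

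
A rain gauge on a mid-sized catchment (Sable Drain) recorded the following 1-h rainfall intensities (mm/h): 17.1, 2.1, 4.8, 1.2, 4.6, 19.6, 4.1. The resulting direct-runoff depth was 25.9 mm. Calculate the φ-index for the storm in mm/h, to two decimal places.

φ ≈ 5.40 mm/h

Only the 2 blocks with intensity above φ contribute runoff: 17.1, 19.6 mm/h.
Σ(I−φ)·Δt = d  ⇒  (17.1+19.6 − 2φ)·1 = 25.9
φ = (36.70 − 25.9/1) / 2 = 5.40 mm/h.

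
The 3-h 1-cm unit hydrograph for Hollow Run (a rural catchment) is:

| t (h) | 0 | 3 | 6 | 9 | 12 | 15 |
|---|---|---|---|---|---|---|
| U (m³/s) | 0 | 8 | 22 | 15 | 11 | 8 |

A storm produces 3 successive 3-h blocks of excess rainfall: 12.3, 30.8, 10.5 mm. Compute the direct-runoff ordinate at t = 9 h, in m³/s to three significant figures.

By discrete convolution, Q_j = Σ (P_i / 10 mm) · U_{j−i}.
At t = 9 h (j=3): Q = (12.3/10)·15 + (30.8/10)·22 + (10.5/10)·8 = 94.6 m³/s.

Q ≈ 94.6 m³/s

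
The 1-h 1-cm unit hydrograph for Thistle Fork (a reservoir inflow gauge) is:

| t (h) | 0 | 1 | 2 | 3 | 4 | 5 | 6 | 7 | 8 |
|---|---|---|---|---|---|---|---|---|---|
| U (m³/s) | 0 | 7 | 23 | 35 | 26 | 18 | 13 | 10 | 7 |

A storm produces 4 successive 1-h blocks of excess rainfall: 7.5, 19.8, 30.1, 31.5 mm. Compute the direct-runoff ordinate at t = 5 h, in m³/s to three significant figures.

Q ≈ 243 m³/s

By discrete convolution, Q_j = Σ (P_i / 10 mm) · U_{j−i}.
At t = 5 h (j=5): Q = (7.5/10)·18 + (19.8/10)·26 + (30.1/10)·35 + (31.5/10)·23 = 243 m³/s.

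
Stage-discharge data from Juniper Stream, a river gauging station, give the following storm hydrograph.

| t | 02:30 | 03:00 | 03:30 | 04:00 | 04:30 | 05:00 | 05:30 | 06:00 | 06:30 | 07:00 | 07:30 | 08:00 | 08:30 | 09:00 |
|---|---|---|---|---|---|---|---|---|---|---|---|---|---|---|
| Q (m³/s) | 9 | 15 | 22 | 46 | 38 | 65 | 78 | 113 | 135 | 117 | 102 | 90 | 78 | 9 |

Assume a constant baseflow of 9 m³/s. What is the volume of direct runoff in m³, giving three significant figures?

Direct-runoff ordinates (Q − Q_b): 0.0, 6.0, 13.0, 37.0, 29.0, 56.0, 69.0, 104.0, 126.0, 108.0, 93.0, 81.0, 69.0, 0.0 m³/s.
ΣQ_DR = 791.0 m³/s.
With Δt = 0.5 h = 1800 s, V = ΣQ_DR · Δt = 791.0 × 1800 = 1.42 × 10^6 m³.

V ≈ 1.42 × 10^6 m³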